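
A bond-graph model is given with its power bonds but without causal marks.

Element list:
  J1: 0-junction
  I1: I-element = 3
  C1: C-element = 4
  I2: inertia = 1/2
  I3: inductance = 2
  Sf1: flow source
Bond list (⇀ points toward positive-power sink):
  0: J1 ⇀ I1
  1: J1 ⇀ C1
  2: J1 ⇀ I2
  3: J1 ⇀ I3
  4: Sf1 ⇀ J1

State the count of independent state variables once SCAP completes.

#4 |Sf1  (Sf1: flow source, stroke at near end)
#0 |I1  (prefer integral on I1)
#1 |J1  (C1: C, integral causality)
#2 |I2  (0-jn J1 has e-setter on 1)
#3 |I3  (J1 effort already set via bond 1)

4  (C1, I1, I2, I3 all integral)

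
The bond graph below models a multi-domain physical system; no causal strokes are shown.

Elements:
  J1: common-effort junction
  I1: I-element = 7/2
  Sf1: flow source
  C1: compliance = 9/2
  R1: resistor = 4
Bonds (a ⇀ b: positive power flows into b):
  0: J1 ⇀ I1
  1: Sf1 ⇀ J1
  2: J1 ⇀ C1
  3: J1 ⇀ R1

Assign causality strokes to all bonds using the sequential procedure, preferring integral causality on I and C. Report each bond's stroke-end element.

β0 stroke→I1
β1 stroke→Sf1
β2 stroke→J1
β3 stroke→R1

b1 stroke at Sf1  (Sf1 (Sf) sets flow on bond)
b0 stroke at I1  (I1 outputs flow p/I1)
b2 stroke at J1  (C1: C, integral causality)
b3 stroke at R1  (J1: bond 2 brought effort, rest push out)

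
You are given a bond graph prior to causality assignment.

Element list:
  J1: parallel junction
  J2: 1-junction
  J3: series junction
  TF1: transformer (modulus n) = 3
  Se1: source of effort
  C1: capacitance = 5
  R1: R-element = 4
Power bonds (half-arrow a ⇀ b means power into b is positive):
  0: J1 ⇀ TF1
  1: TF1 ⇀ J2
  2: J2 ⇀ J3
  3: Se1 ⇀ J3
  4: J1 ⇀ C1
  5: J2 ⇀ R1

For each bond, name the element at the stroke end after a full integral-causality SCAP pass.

b0 stroke at TF1
b1 stroke at J2
b2 stroke at J2
b3 stroke at J3
b4 stroke at J1
b5 stroke at R1

b3 stroke at J3  (source Se1 imposes e)
b2 stroke at J2  (J3: last free bond brings flow in)
b4 stroke at J1  (prefer integral on C1)
b0 stroke at TF1  (J1: bond 4 brought effort, rest push out)
b1 stroke at J2  (through TF1, causality passes straight; one stroke at TF1)
b5 stroke at R1  (J2: last free bond brings flow in)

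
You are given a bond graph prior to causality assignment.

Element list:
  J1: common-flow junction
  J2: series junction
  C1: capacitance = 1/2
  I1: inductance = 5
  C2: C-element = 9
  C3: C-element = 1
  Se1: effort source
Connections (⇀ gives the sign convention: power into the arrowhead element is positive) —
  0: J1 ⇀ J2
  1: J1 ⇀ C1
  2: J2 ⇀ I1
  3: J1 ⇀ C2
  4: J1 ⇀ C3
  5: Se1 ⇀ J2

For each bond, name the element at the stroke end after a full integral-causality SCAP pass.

b0 stroke at J2
b1 stroke at J1
b2 stroke at I1
b3 stroke at J1
b4 stroke at J1
b5 stroke at J2

#5 |J2  (Se1: effort source, stroke at far end)
#1 |J1  (C1: C, integral causality)
#2 |I1  (prefer integral on I1)
#0 |J2  (J2: bond 2 brought flow, rest push out)
#3 |J1  (J1 flow already set via bond 0)
#4 |J1  (J1: bond 0 brought flow, rest push out)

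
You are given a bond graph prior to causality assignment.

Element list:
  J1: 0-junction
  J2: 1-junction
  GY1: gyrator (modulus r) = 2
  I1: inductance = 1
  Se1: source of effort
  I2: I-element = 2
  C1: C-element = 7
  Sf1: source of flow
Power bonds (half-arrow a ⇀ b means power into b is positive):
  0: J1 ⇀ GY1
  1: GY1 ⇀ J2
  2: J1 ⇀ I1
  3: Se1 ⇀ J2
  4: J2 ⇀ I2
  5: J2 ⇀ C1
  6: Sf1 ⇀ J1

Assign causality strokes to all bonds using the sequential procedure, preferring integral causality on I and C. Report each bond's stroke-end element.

bond 0 stroke→J1
bond 1 stroke→J2
bond 2 stroke→I1
bond 3 stroke→J2
bond 4 stroke→I2
bond 5 stroke→J2
bond 6 stroke→Sf1

b3 stroke→J2  (source Se1 imposes e)
b6 stroke→Sf1  (Sf1: flow source, stroke at near end)
b2 stroke→I1  (I1 integral (f out))
b0 stroke→J1  (closing 0-jn rule on J1)
b1 stroke→J2  (GY1: gyrator matches bond 0)
b4 stroke→I2  (prefer integral on I2)
b5 stroke→J2  (common-f at J2 fixed by 4)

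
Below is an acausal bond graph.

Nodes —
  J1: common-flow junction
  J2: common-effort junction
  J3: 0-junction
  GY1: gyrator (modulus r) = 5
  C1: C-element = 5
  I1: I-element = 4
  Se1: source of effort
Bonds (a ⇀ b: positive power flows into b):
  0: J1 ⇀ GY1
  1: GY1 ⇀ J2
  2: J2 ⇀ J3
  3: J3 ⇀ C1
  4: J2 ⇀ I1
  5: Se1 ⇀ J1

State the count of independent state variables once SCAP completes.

bond 5 stroke at J1  (source Se1 imposes e)
bond 0 stroke at GY1  (closing 1-jn rule on J1)
bond 1 stroke at GY1  (GY1 both-in/both-out from 0)
bond 3 stroke at J3  (C1 integral (e out))
bond 2 stroke at J2  (J3: bond 3 brought effort, rest push out)
bond 4 stroke at I1  (0-jn J2 has e-setter on 2)

2  (C1, I1 all integral)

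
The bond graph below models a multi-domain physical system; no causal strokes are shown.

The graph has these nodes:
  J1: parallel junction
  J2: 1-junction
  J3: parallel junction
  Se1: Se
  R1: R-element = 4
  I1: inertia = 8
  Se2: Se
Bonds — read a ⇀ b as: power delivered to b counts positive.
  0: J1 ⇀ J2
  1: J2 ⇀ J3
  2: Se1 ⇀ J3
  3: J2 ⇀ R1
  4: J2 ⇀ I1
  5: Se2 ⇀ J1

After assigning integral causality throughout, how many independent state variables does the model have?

1  (I1 all integral)

bond 2 →J3  (source Se1 imposes e)
bond 5 →J1  (Se2: effort source, stroke at far end)
bond 0 →J2  (J1: bond 5 brought effort, rest push out)
bond 1 →J2  (common-e at J3 fixed by 2)
bond 4 →I1  (I1: I, integral causality)
bond 3 →J2  (J2: bond 4 brought flow, rest push out)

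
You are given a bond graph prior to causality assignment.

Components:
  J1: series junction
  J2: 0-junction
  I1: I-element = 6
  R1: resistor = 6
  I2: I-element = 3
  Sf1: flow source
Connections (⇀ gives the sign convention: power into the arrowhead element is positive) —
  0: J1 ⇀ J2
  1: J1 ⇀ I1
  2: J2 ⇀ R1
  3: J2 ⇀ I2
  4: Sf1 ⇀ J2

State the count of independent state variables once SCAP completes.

bond 4 →Sf1  (Sf1 fixes flow; stroke at Sf1)
bond 1 →I1  (I1 integral (f out))
bond 0 →J1  (common-f at J1 fixed by 1)
bond 3 →I2  (I2: I, integral causality)
bond 2 →J2  (only one effort-in slot at J2)

2  (I1, I2 all integral)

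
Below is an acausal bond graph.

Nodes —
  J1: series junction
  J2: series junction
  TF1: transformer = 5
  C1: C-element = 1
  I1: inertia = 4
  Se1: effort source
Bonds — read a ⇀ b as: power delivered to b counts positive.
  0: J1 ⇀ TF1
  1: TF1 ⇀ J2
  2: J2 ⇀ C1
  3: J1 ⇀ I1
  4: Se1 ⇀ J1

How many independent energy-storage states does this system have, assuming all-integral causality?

#4 stroke at J1  (Se1 (Se) sets effort on bond)
#2 stroke at J2  (C1: C, integral causality)
#1 stroke at TF1  (J2 needs exactly one f-in)
#0 stroke at J1  (TF1 one-in-one-out from 1)
#3 stroke at I1  (J1: last free bond brings flow in)

2  (C1, I1 all integral)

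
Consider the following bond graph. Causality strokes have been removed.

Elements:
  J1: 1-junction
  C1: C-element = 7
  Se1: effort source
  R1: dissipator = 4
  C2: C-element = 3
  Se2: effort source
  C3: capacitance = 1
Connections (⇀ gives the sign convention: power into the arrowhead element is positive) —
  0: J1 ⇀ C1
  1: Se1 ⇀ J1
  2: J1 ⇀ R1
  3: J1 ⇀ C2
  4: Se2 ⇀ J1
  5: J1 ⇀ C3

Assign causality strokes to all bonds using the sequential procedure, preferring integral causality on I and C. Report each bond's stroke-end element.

#0 stroke at J1
#1 stroke at J1
#2 stroke at R1
#3 stroke at J1
#4 stroke at J1
#5 stroke at J1

#1 →J1  (Se1 fixes effort; stroke away)
#4 →J1  (Se2 fixes effort; stroke away)
#0 →J1  (C1 outputs effort q/C1)
#3 →J1  (C2 outputs effort q/C2)
#5 →J1  (prefer integral on C3)
#2 →R1  (only one flow-in slot at J1)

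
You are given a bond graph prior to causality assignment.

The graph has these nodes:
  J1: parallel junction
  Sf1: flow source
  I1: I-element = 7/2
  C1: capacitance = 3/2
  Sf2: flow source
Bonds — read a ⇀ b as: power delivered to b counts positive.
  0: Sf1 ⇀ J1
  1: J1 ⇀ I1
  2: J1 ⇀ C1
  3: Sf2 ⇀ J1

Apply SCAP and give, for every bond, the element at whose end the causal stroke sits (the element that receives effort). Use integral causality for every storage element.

bond 0 |Sf1
bond 1 |I1
bond 2 |J1
bond 3 |Sf2

#0 stroke at Sf1  (source Sf1 imposes f)
#3 stroke at Sf2  (source Sf2 imposes f)
#1 stroke at I1  (prefer integral on I1)
#2 stroke at J1  (only one effort-in slot at J1)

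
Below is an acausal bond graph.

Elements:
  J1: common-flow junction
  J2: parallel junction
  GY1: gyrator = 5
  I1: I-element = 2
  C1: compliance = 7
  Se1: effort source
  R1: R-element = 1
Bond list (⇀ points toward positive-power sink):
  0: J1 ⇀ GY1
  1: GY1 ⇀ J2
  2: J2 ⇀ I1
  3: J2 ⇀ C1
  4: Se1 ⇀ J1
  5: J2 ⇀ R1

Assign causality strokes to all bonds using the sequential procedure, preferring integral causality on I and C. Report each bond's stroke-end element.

β4 |J1  (Se1: effort source, stroke at far end)
β0 |GY1  (J1 needs exactly one f-in)
β1 |GY1  (GY GY1: same side as bond 0)
β2 |I1  (I1: I, integral causality)
β3 |J2  (prefer integral on C1)
β5 |R1  (common-e at J2 fixed by 3)

b0 →GY1
b1 →GY1
b2 →I1
b3 →J2
b4 →J1
b5 →R1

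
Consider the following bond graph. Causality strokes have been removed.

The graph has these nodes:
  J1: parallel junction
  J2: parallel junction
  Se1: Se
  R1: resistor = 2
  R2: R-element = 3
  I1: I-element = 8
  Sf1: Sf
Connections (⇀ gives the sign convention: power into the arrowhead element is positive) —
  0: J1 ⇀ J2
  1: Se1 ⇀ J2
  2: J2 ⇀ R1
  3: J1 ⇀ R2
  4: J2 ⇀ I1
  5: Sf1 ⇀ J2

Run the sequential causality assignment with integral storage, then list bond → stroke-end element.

b0 →J1
b1 →J2
b2 →R1
b3 →R2
b4 →I1
b5 →Sf1

b1 →J2  (Se1 fixes effort; stroke away)
b5 →Sf1  (source Sf1 imposes f)
b0 →J1  (common-e at J2 fixed by 1)
b2 →R1  (0-jn J2 has e-setter on 1)
b4 →I1  (J2 effort already set via bond 1)
b3 →R2  (J1: bond 0 brought effort, rest push out)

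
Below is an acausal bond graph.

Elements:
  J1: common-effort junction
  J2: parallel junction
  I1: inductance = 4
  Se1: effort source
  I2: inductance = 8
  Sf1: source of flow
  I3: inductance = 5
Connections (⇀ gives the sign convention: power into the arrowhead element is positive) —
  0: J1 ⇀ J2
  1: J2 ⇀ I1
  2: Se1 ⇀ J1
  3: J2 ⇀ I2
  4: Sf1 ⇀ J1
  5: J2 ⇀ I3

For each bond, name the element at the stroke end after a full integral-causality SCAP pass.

bond 2 stroke→J1  (source Se1 imposes e)
bond 4 stroke→Sf1  (source Sf1 imposes f)
bond 0 stroke→J2  (J1 effort already set via bond 2)
bond 1 stroke→I1  (0-jn J2 has e-setter on 0)
bond 3 stroke→I2  (J2 effort already set via bond 0)
bond 5 stroke→I3  (J2 effort already set via bond 0)

β0 |J2
β1 |I1
β2 |J1
β3 |I2
β4 |Sf1
β5 |I3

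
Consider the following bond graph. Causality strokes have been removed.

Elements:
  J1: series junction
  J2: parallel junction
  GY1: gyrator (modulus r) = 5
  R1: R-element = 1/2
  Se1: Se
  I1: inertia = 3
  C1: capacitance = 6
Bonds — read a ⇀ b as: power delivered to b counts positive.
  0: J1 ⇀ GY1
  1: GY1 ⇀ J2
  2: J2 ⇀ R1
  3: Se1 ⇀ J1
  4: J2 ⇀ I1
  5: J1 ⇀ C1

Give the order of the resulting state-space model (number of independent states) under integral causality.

2  (C1, I1 all integral)

b3 stroke at J1  (source Se1 imposes e)
b4 stroke at I1  (I1 integral (f out))
b5 stroke at J1  (C1 outputs effort q/C1)
b0 stroke at GY1  (closing 1-jn rule on J1)
b1 stroke at GY1  (GY1: gyrator matches bond 0)
b2 stroke at J2  (J2 needs exactly one e-in)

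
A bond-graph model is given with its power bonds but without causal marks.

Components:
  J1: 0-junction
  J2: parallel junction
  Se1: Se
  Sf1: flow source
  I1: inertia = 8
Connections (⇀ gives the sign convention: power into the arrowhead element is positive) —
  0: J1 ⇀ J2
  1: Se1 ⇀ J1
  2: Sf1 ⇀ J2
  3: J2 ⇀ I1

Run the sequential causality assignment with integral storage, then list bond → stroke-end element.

β0 stroke at J2
β1 stroke at J1
β2 stroke at Sf1
β3 stroke at I1

β1 stroke at J1  (Se1 (Se) sets effort on bond)
β2 stroke at Sf1  (source Sf1 imposes f)
β0 stroke at J2  (0-jn J1 has e-setter on 1)
β3 stroke at I1  (J2: bond 0 brought effort, rest push out)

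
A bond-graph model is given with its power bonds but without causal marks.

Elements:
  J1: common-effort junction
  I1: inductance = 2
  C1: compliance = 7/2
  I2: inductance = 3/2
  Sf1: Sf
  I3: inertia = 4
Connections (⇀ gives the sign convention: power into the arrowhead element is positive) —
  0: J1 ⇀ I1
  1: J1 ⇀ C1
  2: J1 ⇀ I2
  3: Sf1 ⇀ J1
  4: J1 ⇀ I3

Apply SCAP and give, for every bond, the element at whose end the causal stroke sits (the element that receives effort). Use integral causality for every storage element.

#0 stroke at I1
#1 stroke at J1
#2 stroke at I2
#3 stroke at Sf1
#4 stroke at I3

b3 →Sf1  (Sf1: flow source, stroke at near end)
b0 →I1  (I1 outputs flow p/I1)
b1 →J1  (prefer integral on C1)
b2 →I2  (0-jn J1 has e-setter on 1)
b4 →I3  (common-e at J1 fixed by 1)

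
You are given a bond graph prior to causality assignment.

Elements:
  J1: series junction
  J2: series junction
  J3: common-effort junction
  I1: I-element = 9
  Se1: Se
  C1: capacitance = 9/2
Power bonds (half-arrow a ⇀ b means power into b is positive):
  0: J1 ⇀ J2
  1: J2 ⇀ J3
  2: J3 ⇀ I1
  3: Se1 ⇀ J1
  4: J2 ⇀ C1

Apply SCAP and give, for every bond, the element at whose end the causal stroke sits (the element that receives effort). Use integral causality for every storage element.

β3 →J1  (source Se1 imposes e)
β0 →J2  (closing 1-jn rule on J1)
β2 →I1  (I1 outputs flow p/I1)
β1 →J3  (J3: last free bond brings effort in)
β4 →J2  (1-jn J2 has f-setter on 1)

bond 0 |J2
bond 1 |J3
bond 2 |I1
bond 3 |J1
bond 4 |J2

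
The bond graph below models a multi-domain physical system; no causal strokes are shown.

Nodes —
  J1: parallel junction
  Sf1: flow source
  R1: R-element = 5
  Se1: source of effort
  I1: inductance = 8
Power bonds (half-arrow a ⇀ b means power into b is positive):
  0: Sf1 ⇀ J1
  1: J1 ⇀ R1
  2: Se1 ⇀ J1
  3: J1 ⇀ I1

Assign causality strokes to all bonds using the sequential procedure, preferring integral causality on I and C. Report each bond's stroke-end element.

bond 0 →Sf1  (source Sf1 imposes f)
bond 2 →J1  (Se1 fixes effort; stroke away)
bond 1 →R1  (common-e at J1 fixed by 2)
bond 3 →I1  (J1 effort already set via bond 2)

bond 0 stroke at Sf1
bond 1 stroke at R1
bond 2 stroke at J1
bond 3 stroke at I1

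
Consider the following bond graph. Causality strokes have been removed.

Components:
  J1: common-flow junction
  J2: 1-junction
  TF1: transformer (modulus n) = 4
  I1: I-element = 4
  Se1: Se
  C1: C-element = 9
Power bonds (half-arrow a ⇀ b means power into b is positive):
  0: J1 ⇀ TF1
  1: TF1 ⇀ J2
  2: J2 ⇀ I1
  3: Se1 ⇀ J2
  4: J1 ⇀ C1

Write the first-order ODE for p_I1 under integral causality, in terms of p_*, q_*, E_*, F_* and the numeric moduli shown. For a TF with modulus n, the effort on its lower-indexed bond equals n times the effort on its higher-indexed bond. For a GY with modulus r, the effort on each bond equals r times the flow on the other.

bond 3 stroke→J2  (Se1: effort source, stroke at far end)
bond 2 stroke→I1  (I1 integral (f out))
bond 1 stroke→J2  (J2 flow already set via bond 2)
bond 0 stroke→TF1  (TF1: transformer flips bond 1)
bond 4 stroke→J1  (J1: bond 0 brought flow, rest push out)

dp_I1/dt = E_Se1 - q_C1/36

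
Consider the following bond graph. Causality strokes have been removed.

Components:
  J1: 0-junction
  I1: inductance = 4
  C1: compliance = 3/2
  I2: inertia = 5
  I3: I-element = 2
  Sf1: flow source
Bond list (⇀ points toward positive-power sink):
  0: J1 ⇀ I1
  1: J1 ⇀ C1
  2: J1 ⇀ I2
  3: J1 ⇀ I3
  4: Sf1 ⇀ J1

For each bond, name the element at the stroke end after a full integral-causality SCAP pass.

#4 stroke at Sf1  (Sf1 (Sf) sets flow on bond)
#0 stroke at I1  (I1 integral (f out))
#1 stroke at J1  (prefer integral on C1)
#2 stroke at I2  (J1 effort already set via bond 1)
#3 stroke at I3  (0-jn J1 has e-setter on 1)

β0 stroke→I1
β1 stroke→J1
β2 stroke→I2
β3 stroke→I3
β4 stroke→Sf1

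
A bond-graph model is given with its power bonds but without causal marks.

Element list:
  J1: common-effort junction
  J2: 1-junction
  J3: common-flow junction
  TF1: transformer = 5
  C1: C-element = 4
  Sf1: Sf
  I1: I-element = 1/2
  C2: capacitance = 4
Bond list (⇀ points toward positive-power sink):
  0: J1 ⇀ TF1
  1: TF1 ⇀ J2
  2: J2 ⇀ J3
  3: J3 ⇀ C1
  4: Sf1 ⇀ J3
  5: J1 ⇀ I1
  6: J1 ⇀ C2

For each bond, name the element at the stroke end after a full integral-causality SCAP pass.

bond 0 stroke at TF1
bond 1 stroke at J2
bond 2 stroke at J3
bond 3 stroke at J3
bond 4 stroke at Sf1
bond 5 stroke at I1
bond 6 stroke at J1

b4 stroke at Sf1  (Sf1 (Sf) sets flow on bond)
b2 stroke at J3  (1-jn J3 has f-setter on 4)
b3 stroke at J3  (common-f at J3 fixed by 4)
b1 stroke at J2  (J2 flow already set via bond 2)
b0 stroke at TF1  (through TF1, causality passes straight; one stroke at TF1)
b5 stroke at I1  (I1 integral (f out))
b6 stroke at J1  (J1: last free bond brings effort in)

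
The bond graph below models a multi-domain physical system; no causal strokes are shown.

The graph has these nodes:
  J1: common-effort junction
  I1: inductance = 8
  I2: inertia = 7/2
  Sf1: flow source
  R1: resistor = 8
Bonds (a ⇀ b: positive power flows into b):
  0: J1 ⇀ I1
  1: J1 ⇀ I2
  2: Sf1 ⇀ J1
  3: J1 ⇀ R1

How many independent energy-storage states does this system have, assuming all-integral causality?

β2 →Sf1  (source Sf1 imposes f)
β0 →I1  (I1: I, integral causality)
β1 →I2  (I2: I, integral causality)
β3 →J1  (J1 needs exactly one e-in)

2  (I1, I2 all integral)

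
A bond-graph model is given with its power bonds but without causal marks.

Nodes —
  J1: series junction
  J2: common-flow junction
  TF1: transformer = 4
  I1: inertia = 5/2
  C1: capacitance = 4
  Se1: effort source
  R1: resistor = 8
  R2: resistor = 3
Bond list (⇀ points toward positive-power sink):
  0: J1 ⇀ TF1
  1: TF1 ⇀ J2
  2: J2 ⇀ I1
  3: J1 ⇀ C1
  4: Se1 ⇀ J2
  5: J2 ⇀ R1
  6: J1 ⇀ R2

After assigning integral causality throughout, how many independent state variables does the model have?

2  (C1, I1 all integral)

bond 4 stroke at J2  (Se1 (Se) sets effort on bond)
bond 2 stroke at I1  (I1: I, integral causality)
bond 1 stroke at J2  (common-f at J2 fixed by 2)
bond 5 stroke at J2  (1-jn J2 has f-setter on 2)
bond 0 stroke at TF1  (TF1: transformer flips bond 1)
bond 3 stroke at J1  (J1: bond 0 brought flow, rest push out)
bond 6 stroke at J1  (1-jn J1 has f-setter on 0)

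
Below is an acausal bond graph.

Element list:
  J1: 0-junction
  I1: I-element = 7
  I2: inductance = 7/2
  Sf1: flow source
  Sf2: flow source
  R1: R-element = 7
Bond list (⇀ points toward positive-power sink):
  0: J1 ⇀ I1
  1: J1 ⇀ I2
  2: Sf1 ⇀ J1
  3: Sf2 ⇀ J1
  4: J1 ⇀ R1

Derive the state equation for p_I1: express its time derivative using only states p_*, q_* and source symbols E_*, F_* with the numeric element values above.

β2 stroke at Sf1  (Sf1: flow source, stroke at near end)
β3 stroke at Sf2  (Sf2 (Sf) sets flow on bond)
β0 stroke at I1  (I1: I, integral causality)
β1 stroke at I2  (I2: I, integral causality)
β4 stroke at J1  (J1: last free bond brings effort in)

dp_I1/dt = 7*F_Sf1 + 7*F_Sf2 - p_I1 - 2*p_I2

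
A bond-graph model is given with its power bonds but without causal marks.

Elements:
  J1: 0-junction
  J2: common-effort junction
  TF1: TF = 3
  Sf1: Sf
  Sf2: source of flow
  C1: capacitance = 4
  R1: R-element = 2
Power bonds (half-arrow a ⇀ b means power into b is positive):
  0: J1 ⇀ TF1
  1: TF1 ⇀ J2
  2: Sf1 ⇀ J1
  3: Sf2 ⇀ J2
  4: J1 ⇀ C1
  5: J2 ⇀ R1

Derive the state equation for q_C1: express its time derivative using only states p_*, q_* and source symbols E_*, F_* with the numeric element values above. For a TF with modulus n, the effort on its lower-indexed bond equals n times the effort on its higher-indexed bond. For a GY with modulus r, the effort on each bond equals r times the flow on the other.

dq_C1/dt = F_Sf1 + F_Sf2/3 - q_C1/72

β2 stroke→Sf1  (Sf1: flow source, stroke at near end)
β3 stroke→Sf2  (source Sf2 imposes f)
β4 stroke→J1  (C1 integral (e out))
β0 stroke→TF1  (J1 effort already set via bond 4)
β1 stroke→J2  (TF1 one-in-one-out from 0)
β5 stroke→R1  (J2: bond 1 brought effort, rest push out)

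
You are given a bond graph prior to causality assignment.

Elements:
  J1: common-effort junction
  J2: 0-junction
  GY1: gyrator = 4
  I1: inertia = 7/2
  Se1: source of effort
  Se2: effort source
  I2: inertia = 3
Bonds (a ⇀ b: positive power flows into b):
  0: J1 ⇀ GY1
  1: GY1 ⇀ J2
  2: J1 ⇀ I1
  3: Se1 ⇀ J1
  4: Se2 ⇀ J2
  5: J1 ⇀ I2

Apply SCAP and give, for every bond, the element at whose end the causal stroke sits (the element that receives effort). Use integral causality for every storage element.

bond 3 |J1  (source Se1 imposes e)
bond 4 |J2  (Se2: effort source, stroke at far end)
bond 0 |GY1  (J1 effort already set via bond 3)
bond 2 |I1  (J1 effort already set via bond 3)
bond 5 |I2  (J1 effort already set via bond 3)
bond 1 |GY1  (J2 effort already set via bond 4)

β0 stroke→GY1
β1 stroke→GY1
β2 stroke→I1
β3 stroke→J1
β4 stroke→J2
β5 stroke→I2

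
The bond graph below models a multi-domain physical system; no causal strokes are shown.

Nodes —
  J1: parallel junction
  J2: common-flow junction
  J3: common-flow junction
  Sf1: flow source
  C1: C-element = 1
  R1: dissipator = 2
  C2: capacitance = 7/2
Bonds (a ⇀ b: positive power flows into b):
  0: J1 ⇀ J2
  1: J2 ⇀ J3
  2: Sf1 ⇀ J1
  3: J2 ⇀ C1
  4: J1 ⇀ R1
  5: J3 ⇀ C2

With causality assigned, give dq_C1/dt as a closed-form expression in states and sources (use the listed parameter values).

dq_C1/dt = F_Sf1 - q_C1/2 - q_C2/7

β2 stroke→Sf1  (Sf1: flow source, stroke at near end)
β3 stroke→J2  (C1: C, integral causality)
β5 stroke→J3  (prefer integral on C2)
β1 stroke→J2  (closing 1-jn rule on J3)
β0 stroke→J1  (J2 needs exactly one f-in)
β4 stroke→R1  (common-e at J1 fixed by 0)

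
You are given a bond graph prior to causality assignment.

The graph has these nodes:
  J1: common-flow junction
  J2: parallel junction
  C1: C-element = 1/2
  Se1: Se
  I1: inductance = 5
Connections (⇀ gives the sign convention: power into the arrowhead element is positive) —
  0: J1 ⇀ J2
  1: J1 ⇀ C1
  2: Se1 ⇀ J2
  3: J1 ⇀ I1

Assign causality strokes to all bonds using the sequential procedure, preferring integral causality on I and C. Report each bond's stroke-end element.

bond 2 →J2  (Se1: effort source, stroke at far end)
bond 0 →J1  (J2: bond 2 brought effort, rest push out)
bond 1 →J1  (prefer integral on C1)
bond 3 →I1  (closing 1-jn rule on J1)

#0 |J1
#1 |J1
#2 |J2
#3 |I1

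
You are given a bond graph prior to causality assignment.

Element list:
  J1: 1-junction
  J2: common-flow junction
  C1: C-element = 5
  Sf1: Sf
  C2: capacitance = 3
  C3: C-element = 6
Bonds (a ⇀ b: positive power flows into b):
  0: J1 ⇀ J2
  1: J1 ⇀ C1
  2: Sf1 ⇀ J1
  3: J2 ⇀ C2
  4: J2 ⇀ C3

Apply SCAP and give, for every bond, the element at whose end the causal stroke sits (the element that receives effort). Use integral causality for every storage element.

b2 stroke at Sf1  (Sf1 fixes flow; stroke at Sf1)
b0 stroke at J1  (J1: bond 2 brought flow, rest push out)
b1 stroke at J1  (1-jn J1 has f-setter on 2)
b3 stroke at J2  (J2 flow already set via bond 0)
b4 stroke at J2  (J2: bond 0 brought flow, rest push out)

β0 →J1
β1 →J1
β2 →Sf1
β3 →J2
β4 →J2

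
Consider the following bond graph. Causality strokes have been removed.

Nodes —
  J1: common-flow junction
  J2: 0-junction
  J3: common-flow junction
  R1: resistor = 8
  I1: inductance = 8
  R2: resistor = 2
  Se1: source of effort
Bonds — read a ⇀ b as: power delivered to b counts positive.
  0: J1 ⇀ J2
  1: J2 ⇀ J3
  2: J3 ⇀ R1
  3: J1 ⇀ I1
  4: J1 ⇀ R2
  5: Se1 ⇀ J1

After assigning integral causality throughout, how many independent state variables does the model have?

b5 stroke→J1  (source Se1 imposes e)
b3 stroke→I1  (I1 integral (f out))
b0 stroke→J1  (1-jn J1 has f-setter on 3)
b4 stroke→J1  (common-f at J1 fixed by 3)
b1 stroke→J2  (closing 0-jn rule on J2)
b2 stroke→J3  (J3: bond 1 brought flow, rest push out)

1  (I1 all integral)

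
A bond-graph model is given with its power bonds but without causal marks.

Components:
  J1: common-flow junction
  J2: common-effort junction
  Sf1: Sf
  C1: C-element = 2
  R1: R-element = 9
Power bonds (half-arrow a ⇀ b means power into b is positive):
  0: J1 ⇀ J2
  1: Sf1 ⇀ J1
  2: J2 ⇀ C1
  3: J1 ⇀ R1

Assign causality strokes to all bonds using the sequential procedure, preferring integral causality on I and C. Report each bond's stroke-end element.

β0 stroke→J1
β1 stroke→Sf1
β2 stroke→J2
β3 stroke→J1

#1 stroke at Sf1  (Sf1 fixes flow; stroke at Sf1)
#0 stroke at J1  (1-jn J1 has f-setter on 1)
#3 stroke at J1  (J1 flow already set via bond 1)
#2 stroke at J2  (only one effort-in slot at J2)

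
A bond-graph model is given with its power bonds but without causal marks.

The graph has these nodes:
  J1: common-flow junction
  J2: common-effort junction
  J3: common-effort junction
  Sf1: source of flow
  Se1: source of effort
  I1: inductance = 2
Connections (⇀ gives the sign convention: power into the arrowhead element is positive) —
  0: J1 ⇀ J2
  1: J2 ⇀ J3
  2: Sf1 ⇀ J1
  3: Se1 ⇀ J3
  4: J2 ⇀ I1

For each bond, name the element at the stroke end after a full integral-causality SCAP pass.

β2 |Sf1  (Sf1: flow source, stroke at near end)
β3 |J3  (Se1 (Se) sets effort on bond)
β0 |J1  (1-jn J1 has f-setter on 2)
β1 |J2  (common-e at J3 fixed by 3)
β4 |I1  (common-e at J2 fixed by 1)

b0 |J1
b1 |J2
b2 |Sf1
b3 |J3
b4 |I1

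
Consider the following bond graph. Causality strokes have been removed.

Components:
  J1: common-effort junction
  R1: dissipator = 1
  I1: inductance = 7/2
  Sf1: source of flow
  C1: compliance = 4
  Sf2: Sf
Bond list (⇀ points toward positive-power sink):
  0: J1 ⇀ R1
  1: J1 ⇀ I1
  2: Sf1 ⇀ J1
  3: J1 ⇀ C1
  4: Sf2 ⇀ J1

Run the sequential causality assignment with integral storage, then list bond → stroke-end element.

bond 2 |Sf1  (Sf1 fixes flow; stroke at Sf1)
bond 4 |Sf2  (Sf2: flow source, stroke at near end)
bond 1 |I1  (prefer integral on I1)
bond 3 |J1  (C1 integral (e out))
bond 0 |R1  (J1 effort already set via bond 3)

bond 0 →R1
bond 1 →I1
bond 2 →Sf1
bond 3 →J1
bond 4 →Sf2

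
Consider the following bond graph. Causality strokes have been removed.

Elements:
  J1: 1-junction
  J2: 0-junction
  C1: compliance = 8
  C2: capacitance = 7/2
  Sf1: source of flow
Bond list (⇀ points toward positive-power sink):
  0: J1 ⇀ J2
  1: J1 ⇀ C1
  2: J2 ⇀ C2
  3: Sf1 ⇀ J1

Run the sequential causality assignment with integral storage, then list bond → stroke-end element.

#0 |J1
#1 |J1
#2 |J2
#3 |Sf1

b3 |Sf1  (Sf1: flow source, stroke at near end)
b0 |J1  (J1 flow already set via bond 3)
b1 |J1  (J1: bond 3 brought flow, rest push out)
b2 |J2  (J2 needs exactly one e-in)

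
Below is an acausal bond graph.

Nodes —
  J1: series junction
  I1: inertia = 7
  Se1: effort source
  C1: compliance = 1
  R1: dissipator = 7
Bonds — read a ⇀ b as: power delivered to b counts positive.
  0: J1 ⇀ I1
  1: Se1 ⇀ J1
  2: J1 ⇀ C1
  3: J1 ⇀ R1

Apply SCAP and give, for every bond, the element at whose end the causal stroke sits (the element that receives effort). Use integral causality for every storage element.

#0 stroke at I1
#1 stroke at J1
#2 stroke at J1
#3 stroke at J1

bond 1 →J1  (source Se1 imposes e)
bond 0 →I1  (I1 integral (f out))
bond 2 →J1  (1-jn J1 has f-setter on 0)
bond 3 →J1  (1-jn J1 has f-setter on 0)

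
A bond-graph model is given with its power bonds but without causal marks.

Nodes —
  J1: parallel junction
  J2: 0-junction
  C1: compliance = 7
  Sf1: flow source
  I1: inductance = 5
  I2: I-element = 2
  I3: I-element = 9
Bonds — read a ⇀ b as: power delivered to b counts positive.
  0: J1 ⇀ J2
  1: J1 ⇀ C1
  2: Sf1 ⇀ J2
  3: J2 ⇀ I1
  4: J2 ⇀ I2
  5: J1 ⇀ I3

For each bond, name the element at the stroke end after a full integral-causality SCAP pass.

#2 stroke→Sf1  (source Sf1 imposes f)
#1 stroke→J1  (prefer integral on C1)
#0 stroke→J2  (0-jn J1 has e-setter on 1)
#5 stroke→I3  (J1 effort already set via bond 1)
#3 stroke→I1  (J2: bond 0 brought effort, rest push out)
#4 stroke→I2  (J2 effort already set via bond 0)

bond 0 →J2
bond 1 →J1
bond 2 →Sf1
bond 3 →I1
bond 4 →I2
bond 5 →I3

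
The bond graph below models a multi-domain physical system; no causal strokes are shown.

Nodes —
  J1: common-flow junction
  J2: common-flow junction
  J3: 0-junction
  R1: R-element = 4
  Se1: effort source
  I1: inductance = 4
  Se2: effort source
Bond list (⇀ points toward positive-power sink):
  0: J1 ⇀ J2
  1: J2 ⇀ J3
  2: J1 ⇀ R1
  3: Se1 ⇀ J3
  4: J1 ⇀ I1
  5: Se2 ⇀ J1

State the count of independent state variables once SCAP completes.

1  (I1 all integral)

b3 stroke at J3  (Se1 fixes effort; stroke away)
b5 stroke at J1  (Se2: effort source, stroke at far end)
b1 stroke at J2  (common-e at J3 fixed by 3)
b0 stroke at J1  (only one flow-in slot at J2)
b4 stroke at I1  (I1 outputs flow p/I1)
b2 stroke at J1  (common-f at J1 fixed by 4)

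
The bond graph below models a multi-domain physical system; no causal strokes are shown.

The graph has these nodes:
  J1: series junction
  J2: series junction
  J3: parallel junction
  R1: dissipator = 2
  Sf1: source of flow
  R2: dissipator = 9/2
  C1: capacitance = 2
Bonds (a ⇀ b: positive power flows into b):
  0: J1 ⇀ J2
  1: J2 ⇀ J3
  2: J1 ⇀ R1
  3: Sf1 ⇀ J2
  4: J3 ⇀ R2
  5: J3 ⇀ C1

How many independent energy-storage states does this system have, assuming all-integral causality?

#3 stroke→Sf1  (Sf1 fixes flow; stroke at Sf1)
#0 stroke→J2  (J2: bond 3 brought flow, rest push out)
#1 stroke→J2  (1-jn J2 has f-setter on 3)
#2 stroke→J1  (J1: bond 0 brought flow, rest push out)
#5 stroke→J3  (C1 outputs effort q/C1)
#4 stroke→R2  (common-e at J3 fixed by 5)

1  (C1 all integral)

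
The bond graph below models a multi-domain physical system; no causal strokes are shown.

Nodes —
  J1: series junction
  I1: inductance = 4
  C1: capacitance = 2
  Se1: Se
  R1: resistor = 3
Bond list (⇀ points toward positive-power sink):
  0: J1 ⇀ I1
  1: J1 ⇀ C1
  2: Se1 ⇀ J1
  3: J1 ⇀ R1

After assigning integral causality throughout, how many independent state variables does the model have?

2  (C1, I1 all integral)

bond 2 →J1  (Se1 fixes effort; stroke away)
bond 0 →I1  (I1 integral (f out))
bond 1 →J1  (J1: bond 0 brought flow, rest push out)
bond 3 →J1  (J1: bond 0 brought flow, rest push out)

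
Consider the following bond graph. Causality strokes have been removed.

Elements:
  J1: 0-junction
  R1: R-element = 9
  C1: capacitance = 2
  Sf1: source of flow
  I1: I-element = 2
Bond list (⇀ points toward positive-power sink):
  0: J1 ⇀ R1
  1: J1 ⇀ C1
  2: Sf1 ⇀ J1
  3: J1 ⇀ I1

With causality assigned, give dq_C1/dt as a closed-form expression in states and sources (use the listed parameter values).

dq_C1/dt = F_Sf1 - p_I1/2 - q_C1/18

b2 |Sf1  (Sf1 (Sf) sets flow on bond)
b1 |J1  (C1 outputs effort q/C1)
b0 |R1  (J1: bond 1 brought effort, rest push out)
b3 |I1  (J1: bond 1 brought effort, rest push out)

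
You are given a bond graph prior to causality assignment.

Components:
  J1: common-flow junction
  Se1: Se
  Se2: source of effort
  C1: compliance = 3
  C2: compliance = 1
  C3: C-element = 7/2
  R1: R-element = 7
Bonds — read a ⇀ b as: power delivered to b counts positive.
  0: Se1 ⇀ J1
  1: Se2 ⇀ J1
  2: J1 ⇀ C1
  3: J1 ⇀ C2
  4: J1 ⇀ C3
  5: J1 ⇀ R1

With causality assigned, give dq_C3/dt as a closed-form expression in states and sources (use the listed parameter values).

dq_C3/dt = E_Se1/7 + E_Se2/7 - q_C1/21 - q_C2/7 - 2*q_C3/49

bond 0 |J1  (Se1: effort source, stroke at far end)
bond 1 |J1  (Se2: effort source, stroke at far end)
bond 2 |J1  (C1 outputs effort q/C1)
bond 3 |J1  (prefer integral on C2)
bond 4 |J1  (C3 outputs effort q/C3)
bond 5 |R1  (only one flow-in slot at J1)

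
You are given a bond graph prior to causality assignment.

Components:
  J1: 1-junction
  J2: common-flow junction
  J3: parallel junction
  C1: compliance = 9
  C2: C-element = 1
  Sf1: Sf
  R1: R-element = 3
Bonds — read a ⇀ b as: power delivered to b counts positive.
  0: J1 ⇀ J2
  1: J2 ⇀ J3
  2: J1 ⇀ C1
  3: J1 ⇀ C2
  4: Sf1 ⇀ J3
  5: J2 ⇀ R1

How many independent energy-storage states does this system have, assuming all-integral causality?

#4 |Sf1  (Sf1: flow source, stroke at near end)
#1 |J3  (J3: last free bond brings effort in)
#0 |J2  (J2 flow already set via bond 1)
#5 |J2  (J2: bond 1 brought flow, rest push out)
#2 |J1  (J1: bond 0 brought flow, rest push out)
#3 |J1  (J1: bond 0 brought flow, rest push out)

2  (C1, C2 all integral)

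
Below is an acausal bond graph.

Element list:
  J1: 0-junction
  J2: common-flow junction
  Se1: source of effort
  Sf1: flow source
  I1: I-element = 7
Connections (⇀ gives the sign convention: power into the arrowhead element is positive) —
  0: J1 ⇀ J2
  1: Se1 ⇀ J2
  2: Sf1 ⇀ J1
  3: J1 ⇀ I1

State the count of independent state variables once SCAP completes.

β1 stroke→J2  (Se1 fixes effort; stroke away)
β2 stroke→Sf1  (Sf1: flow source, stroke at near end)
β0 stroke→J1  (J2: last free bond brings flow in)
β3 stroke→I1  (common-e at J1 fixed by 0)

1  (I1 all integral)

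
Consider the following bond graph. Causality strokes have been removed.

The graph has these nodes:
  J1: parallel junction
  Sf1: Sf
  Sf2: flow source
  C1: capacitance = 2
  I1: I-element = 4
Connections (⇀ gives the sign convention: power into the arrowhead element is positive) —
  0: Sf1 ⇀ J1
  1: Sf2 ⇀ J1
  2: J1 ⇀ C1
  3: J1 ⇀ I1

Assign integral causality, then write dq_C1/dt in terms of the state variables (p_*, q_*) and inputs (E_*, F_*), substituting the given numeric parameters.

dq_C1/dt = F_Sf1 + F_Sf2 - p_I1/4

β0 stroke→Sf1  (Sf1 (Sf) sets flow on bond)
β1 stroke→Sf2  (Sf2 fixes flow; stroke at Sf2)
β2 stroke→J1  (C1 outputs effort q/C1)
β3 stroke→I1  (J1 effort already set via bond 2)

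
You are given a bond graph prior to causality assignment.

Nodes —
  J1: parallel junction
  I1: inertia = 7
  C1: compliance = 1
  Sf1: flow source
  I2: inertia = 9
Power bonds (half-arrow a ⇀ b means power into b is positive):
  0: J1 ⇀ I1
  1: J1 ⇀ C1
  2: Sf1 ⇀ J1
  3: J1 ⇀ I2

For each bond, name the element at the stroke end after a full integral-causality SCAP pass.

β2 →Sf1  (Sf1 fixes flow; stroke at Sf1)
β0 →I1  (prefer integral on I1)
β1 →J1  (C1 integral (e out))
β3 →I2  (common-e at J1 fixed by 1)

bond 0 →I1
bond 1 →J1
bond 2 →Sf1
bond 3 →I2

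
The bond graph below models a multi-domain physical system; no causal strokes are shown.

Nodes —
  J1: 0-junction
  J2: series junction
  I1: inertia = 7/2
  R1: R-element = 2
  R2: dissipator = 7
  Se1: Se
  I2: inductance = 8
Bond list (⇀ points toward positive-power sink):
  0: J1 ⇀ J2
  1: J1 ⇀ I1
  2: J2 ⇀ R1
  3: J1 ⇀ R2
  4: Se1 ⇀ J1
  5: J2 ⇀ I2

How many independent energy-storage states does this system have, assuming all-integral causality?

2  (I1, I2 all integral)

β4 stroke→J1  (Se1 fixes effort; stroke away)
β0 stroke→J2  (0-jn J1 has e-setter on 4)
β1 stroke→I1  (common-e at J1 fixed by 4)
β3 stroke→R2  (J1: bond 4 brought effort, rest push out)
β5 stroke→I2  (I2 outputs flow p/I2)
β2 stroke→J2  (J2: bond 5 brought flow, rest push out)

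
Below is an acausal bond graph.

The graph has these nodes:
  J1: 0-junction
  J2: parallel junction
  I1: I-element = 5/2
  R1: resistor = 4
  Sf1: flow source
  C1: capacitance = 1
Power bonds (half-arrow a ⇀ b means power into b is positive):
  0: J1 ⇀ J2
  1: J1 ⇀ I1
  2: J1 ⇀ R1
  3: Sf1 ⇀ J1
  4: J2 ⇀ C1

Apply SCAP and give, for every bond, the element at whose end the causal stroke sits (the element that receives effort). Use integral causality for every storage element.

#3 →Sf1  (Sf1 (Sf) sets flow on bond)
#1 →I1  (I1 integral (f out))
#4 →J2  (prefer integral on C1)
#0 →J1  (J2 effort already set via bond 4)
#2 →R1  (common-e at J1 fixed by 0)

#0 |J1
#1 |I1
#2 |R1
#3 |Sf1
#4 |J2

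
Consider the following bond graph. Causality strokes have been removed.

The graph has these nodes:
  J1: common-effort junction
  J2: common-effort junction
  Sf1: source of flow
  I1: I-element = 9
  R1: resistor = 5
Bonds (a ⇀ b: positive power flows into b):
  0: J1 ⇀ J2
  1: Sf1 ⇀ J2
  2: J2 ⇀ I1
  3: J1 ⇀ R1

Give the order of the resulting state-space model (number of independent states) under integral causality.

b1 stroke→Sf1  (source Sf1 imposes f)
b2 stroke→I1  (I1 integral (f out))
b0 stroke→J2  (closing 0-jn rule on J2)
b3 stroke→J1  (closing 0-jn rule on J1)

1  (I1 all integral)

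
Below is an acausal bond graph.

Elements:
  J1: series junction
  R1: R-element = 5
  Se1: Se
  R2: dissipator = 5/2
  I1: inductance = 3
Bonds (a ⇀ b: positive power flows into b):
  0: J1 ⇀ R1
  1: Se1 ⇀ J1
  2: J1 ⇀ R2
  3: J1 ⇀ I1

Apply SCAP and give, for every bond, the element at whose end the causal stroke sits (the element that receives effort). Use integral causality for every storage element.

bond 0 stroke at J1
bond 1 stroke at J1
bond 2 stroke at J1
bond 3 stroke at I1

β1 →J1  (source Se1 imposes e)
β3 →I1  (prefer integral on I1)
β0 →J1  (J1 flow already set via bond 3)
β2 →J1  (common-f at J1 fixed by 3)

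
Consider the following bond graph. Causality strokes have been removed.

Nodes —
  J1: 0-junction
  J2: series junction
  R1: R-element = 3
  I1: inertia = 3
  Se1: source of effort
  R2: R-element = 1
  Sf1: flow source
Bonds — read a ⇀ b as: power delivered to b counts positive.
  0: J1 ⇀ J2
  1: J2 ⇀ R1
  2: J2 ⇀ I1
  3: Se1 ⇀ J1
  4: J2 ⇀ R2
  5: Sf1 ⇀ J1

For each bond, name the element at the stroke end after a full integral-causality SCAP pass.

#3 →J1  (source Se1 imposes e)
#5 →Sf1  (Sf1 (Sf) sets flow on bond)
#0 →J2  (0-jn J1 has e-setter on 3)
#2 →I1  (I1 outputs flow p/I1)
#1 →J2  (J2 flow already set via bond 2)
#4 →J2  (J2: bond 2 brought flow, rest push out)

b0 stroke at J2
b1 stroke at J2
b2 stroke at I1
b3 stroke at J1
b4 stroke at J2
b5 stroke at Sf1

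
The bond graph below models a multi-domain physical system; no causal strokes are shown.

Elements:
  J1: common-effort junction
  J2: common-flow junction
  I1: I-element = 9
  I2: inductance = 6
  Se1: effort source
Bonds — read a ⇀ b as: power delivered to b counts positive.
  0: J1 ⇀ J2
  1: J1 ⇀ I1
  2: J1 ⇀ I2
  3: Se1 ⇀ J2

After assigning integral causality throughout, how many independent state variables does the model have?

bond 3 |J2  (Se1 (Se) sets effort on bond)
bond 0 |J1  (closing 1-jn rule on J2)
bond 1 |I1  (0-jn J1 has e-setter on 0)
bond 2 |I2  (J1: bond 0 brought effort, rest push out)

2  (I1, I2 all integral)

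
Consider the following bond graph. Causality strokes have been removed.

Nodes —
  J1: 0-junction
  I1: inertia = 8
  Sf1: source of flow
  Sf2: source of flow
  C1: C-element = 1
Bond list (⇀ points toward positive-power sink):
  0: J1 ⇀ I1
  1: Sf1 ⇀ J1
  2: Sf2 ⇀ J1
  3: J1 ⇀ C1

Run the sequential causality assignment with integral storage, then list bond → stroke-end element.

bond 0 |I1
bond 1 |Sf1
bond 2 |Sf2
bond 3 |J1

b1 stroke→Sf1  (source Sf1 imposes f)
b2 stroke→Sf2  (Sf2: flow source, stroke at near end)
b0 stroke→I1  (prefer integral on I1)
b3 stroke→J1  (closing 0-jn rule on J1)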